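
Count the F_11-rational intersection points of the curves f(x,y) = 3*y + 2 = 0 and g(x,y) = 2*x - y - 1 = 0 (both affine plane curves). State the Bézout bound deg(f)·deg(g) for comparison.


Common zeros: {(2, 3)}; count = 1; Bézout bound = 1.

deg(f) = 1, deg(g) = 1, so Bézout bound = 1.
Scan x ∈ F_11. For each x, list the y ∈ F_11 with f(x, y) ≡ 0 and those with g(x, y) ≡ 0 (mod 11); the common zeros in that column are the intersection.
  x = 0: f ≡ 0 at y ∈ {3}; g ≡ 0 at y ∈ {10}; common: ∅.
  x = 1: f ≡ 0 at y ∈ {3}; g ≡ 0 at y ∈ {1}; common: ∅.
  x = 2: f ≡ 0 at y ∈ {3}; g ≡ 0 at y ∈ {3}; common: {3}.
  x = 3: f ≡ 0 at y ∈ {3}; g ≡ 0 at y ∈ {5}; common: ∅.
  x = 4: f ≡ 0 at y ∈ {3}; g ≡ 0 at y ∈ {7}; common: ∅.
  x = 5: f ≡ 0 at y ∈ {3}; g ≡ 0 at y ∈ {9}; common: ∅.
  x = 6: f ≡ 0 at y ∈ {3}; g ≡ 0 at y ∈ {0}; common: ∅.
  x = 7: f ≡ 0 at y ∈ {3}; g ≡ 0 at y ∈ {2}; common: ∅.
  x = 8: f ≡ 0 at y ∈ {3}; g ≡ 0 at y ∈ {4}; common: ∅.
  x = 9: f ≡ 0 at y ∈ {3}; g ≡ 0 at y ∈ {6}; common: ∅.
  x = 10: f ≡ 0 at y ∈ {3}; g ≡ 0 at y ∈ {8}; common: ∅.
Collecting: common zeros = {(2, 3)}, so the count is 1.
Comparison with the Bézout bound: 1 ≤ 1 = deg(f)·deg(g), as expected for curves with no common component (the bound is attained).


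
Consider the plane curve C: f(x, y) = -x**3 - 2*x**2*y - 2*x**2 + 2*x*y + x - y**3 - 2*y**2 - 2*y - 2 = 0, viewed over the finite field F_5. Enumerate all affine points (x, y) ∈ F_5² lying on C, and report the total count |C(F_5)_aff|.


Affine F_5-points: {(1, 3), (2, 1)}; count = 2.

For each of the 25 pairs (x, y) ∈ F_5², evaluate f(x, y) mod 5. Record the zeros.
  x = 0: [0↦3, 1↦3, 2↦3, 3↦2, 4↦4]  zeros at y ∈ ∅
  x = 1: [0↦1, 1↦1, 2↦1, 3↦0, 4↦2]  zeros at y ∈ {3}
  x = 2: [0↦4, 1↦0, 2↦1, 3↦1, 4↦4]  zeros at y ∈ {1}
  x = 3: [0↦1, 1↦4, 2↦2, 3↦4, 4↦4]  zeros at y ∈ ∅
  x = 4: [0↦1, 1↦2, 2↦3, 3↦3, 4↦1]  zeros at y ∈ ∅
Collecting zeros: affine points = {(1, 3), (2, 1)}.
Total count |C(F_5)_aff| = 2.


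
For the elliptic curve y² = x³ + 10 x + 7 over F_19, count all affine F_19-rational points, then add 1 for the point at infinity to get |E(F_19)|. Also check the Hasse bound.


Affine points = {(0, 8), (0, 11), (2, 4), (2, 15), (3, 8), (3, 11), (4, 4), (4, 15), (5, 7), (5, 12), (6, 6), (6, 13), (9, 3), (9, 16), (10, 9), (10, 10), (11, 2), (11, 17), (13, 4), (13, 15), (15, 6), (15, 13), (16, 8), (16, 11), (17, 6), (17, 13)}; affine count = 26; |E(F_19)| = 27.

Discriminant check: Δ ∝ 4a³ + 27b² = 4·10³ + 27·7² = 4·1000 + 27·49 ≡ 3 (mod 19). Nonzero ⇒ E is nonsingular.
For each x ∈ F_19, compute rhs = x³ + 10·x + 7 mod 19, then count y ∈ F_19 with y² ≡ rhs.
  x = 0: rhs = 7, matching y values: 8, 11 (2 points).
  x = 1: rhs = 18, matching y values: none (0 points).
  x = 2: rhs = 16, matching y values: 4, 15 (2 points).
  x = 3: rhs = 7, matching y values: 8, 11 (2 points).
  x = 4: rhs = 16, matching y values: 4, 15 (2 points).
  x = 5: rhs = 11, matching y values: 7, 12 (2 points).
  x = 6: rhs = 17, matching y values: 6, 13 (2 points).
  x = 7: rhs = 2, matching y values: none (0 points).
  x = 8: rhs = 10, matching y values: none (0 points).
  x = 9: rhs = 9, matching y values: 3, 16 (2 points).
  x = 10: rhs = 5, matching y values: 9, 10 (2 points).
  x = 11: rhs = 4, matching y values: 2, 17 (2 points).
  x = 12: rhs = 12, matching y values: none (0 points).
  x = 13: rhs = 16, matching y values: 4, 15 (2 points).
  x = 14: rhs = 3, matching y values: none (0 points).
  x = 15: rhs = 17, matching y values: 6, 13 (2 points).
  x = 16: rhs = 7, matching y values: 8, 11 (2 points).
  x = 17: rhs = 17, matching y values: 6, 13 (2 points).
  x = 18: rhs = 15, matching y values: none (0 points).
Total affine count: 26.
Full point count |E(F_19)| = 26 + 1 = 27.
Hasse bound: |27 − (19+1)| = |7| = 7 ≤ 2√19 ≈ 8.7178 ✓.


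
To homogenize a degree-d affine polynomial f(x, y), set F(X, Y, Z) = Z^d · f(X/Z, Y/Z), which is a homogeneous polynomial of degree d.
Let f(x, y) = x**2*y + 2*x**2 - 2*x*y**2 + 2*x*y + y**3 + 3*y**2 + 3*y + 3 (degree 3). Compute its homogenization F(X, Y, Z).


F(X, Y, Z) = X**2*Y + 2*X**2*Z - 2*X*Y**2 + 2*X*Y*Z + Y**3 + 3*Y**2*Z + 3*Y*Z**2 + 3*Z**3

deg(f) = 3.
Substitute x = X/Z, y = Y/Z into f, then multiply by Z^3.
  monomial 1·x^2·y^1 ↦ 1·X^2·Y^1·Z^0.
  monomial 2·x^2·y^0 ↦ 2·X^2·Y^0·Z^1.
  monomial -2·x^1·y^2 ↦ -2·X^1·Y^2·Z^0.
  monomial 2·x^1·y^1 ↦ 2·X^1·Y^1·Z^1.
  monomial 1·x^0·y^3 ↦ 1·X^0·Y^3·Z^0.
  monomial 3·x^0·y^2 ↦ 3·X^0·Y^2·Z^1.
  monomial 3·x^0·y^1 ↦ 3·X^0·Y^1·Z^2.
  monomial 3·x^0·y^0 ↦ 3·X^0·Y^0·Z^3.
Collecting: F(X, Y, Z) = X**2*Y + 2*X**2*Z - 2*X*Y**2 + 2*X*Y*Z + Y**3 + 3*Y**2*Z + 3*Y*Z**2 + 3*Z**3.


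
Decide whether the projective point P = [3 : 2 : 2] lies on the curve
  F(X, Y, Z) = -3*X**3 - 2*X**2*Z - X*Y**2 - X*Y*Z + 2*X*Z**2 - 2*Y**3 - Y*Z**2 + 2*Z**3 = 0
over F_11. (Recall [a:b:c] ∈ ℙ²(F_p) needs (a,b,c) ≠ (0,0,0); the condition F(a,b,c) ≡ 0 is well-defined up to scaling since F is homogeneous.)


F(3,2,2) ≡ 7 (mod 11); P is NOT on the curve.

Evaluate F(3, 2, 2) term-by-term (mod 11).
  -3*X**3 ↦ -3·27·1·1 = -81
  -2*X**2*Z ↦ -2·9·1·2 = -36
  -X*Y**2 ↦ -1·3·4·1 = -12
  -X*Y*Z ↦ -1·3·2·2 = -12
  2*X*Z**2 ↦ 2·3·1·4 = 24
  -2*Y**3 ↦ -2·1·8·1 = -16
  -Y*Z**2 ↦ -1·1·2·4 = -8
  2*Z**3 ↦ 2·1·1·8 = 16
Sum: F(3, 2, 2) = (-81) + (-36) + (-12) + (-12) + (24) + (-16) + (-8) + (16) = -125.
Reducing mod 11: -125 ≡ 7 (mod 11).
Since F(a, b, c) ≡ 7 ≠ 0 (mod 11), P does NOT lie on the curve.


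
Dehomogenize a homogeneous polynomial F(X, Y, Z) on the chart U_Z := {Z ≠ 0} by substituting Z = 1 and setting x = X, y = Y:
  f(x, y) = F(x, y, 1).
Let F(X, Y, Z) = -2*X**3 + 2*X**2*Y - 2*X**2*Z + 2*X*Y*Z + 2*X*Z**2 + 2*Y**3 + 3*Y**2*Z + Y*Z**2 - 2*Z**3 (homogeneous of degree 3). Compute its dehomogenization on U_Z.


f(x, y) = -2*x**3 + 2*x**2*y - 2*x**2 + 2*x*y + 2*x + 2*y**3 + 3*y**2 + y - 2

On U_Z we set Z = 1. Each monomial c·X^i·Y^j·Z^k in F becomes c·x^i·y^j·1^k = c·x^i·y^j.
Substituting Z = 1: F(X, Y, 1) = -2*x**3 + 2*x**2*y - 2*x**2 + 2*x*y + 2*x + 2*y**3 + 3*y**2 + y - 2.
Note: deg(f) ≤ deg(F) = 3; strict inequality happens when F is divisible by Z (lost terms).


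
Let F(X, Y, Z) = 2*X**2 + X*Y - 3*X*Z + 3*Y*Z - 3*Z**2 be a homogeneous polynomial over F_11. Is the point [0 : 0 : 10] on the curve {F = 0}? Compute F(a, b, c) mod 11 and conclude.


F(0,0,10) ≡ 8 (mod 11); P is NOT on the curve.

Evaluate F(0, 0, 10) term-by-term (mod 11).
  2*X**2 ↦ 2·0·1·1 = 0
  X*Y ↦ 1·0·0·1 = 0
  -3*X*Z ↦ -3·0·1·10 = 0
  3*Y*Z ↦ 3·1·0·10 = 0
  -3*Z**2 ↦ -3·1·1·100 = -300
Sum: F(0, 0, 10) = (0) + (0) + (0) + (0) + (-300) = -300.
Reducing mod 11: -300 ≡ 8 (mod 11).
Since F(a, b, c) ≡ 8 ≠ 0 (mod 11), P does NOT lie on the curve.


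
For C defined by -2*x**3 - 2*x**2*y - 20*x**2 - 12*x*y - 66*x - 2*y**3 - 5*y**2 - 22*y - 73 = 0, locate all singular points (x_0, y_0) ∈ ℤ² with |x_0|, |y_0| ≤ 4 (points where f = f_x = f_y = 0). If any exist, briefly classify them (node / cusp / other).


Singular points: {(-3, -1)}; classification: cusp.

Compute partial derivatives:
  f_x = -6*x**2 - 4*x*y - 40*x - 12*y - 66.
  f_y = -2*x**2 - 12*x - 6*y**2 - 10*y - 22.
Scan x_0 ∈ {−4, ..., 4}. For each x_0, f_y(x_0, y) is a polynomial in y; find its integer roots y ∈ {−4, ..., 4}, then test f_x and f at those candidates.
  x = -4: f_y(-4, y) = -6*y**2 - 10*y - 6; no integer root y with |y| ≤ 4.
  x = -3: f_y(-3, y) = -6*y**2 - 10*y - 4; vanishes at y ∈ {-1}. (-3, -1): f_x = 0, f = 0 — SINGULAR.
  x = -2: f_y(-2, y) = -6*y**2 - 10*y - 6; no integer root y with |y| ≤ 4.
  x = -1: f_y(-1, y) = -6*y**2 - 10*y - 12; no integer root y with |y| ≤ 4.
  x = 0: f_y(0, y) = -6*y**2 - 10*y - 22; no integer root y with |y| ≤ 4.
  x = 1: f_y(1, y) = -6*y**2 - 10*y - 36; no integer root y with |y| ≤ 4.
  x = 2: f_y(2, y) = -6*y**2 - 10*y - 54; no integer root y with |y| ≤ 4.
  x = 3: f_y(3, y) = -6*y**2 - 10*y - 76; no integer root y with |y| ≤ 4.
  x = 4: f_y(4, y) = -6*y**2 - 10*y - 102; no integer root y with |y| ≤ 4.
Only singular point on the grid: (-3, -1).
Classify: substitute x = -3 + u, y = -1 + v and expand: f = -2*u**3 - 2*u**2*v - 2*v**3 + v**2.
No constant or linear terms (consistent with a singular point). Quadratic part: v**2. Cubic part: -2*u**3 - 2*u**2*v - 2*v**3.
The quadratic part v**2 is a perfect square, so there is a single (double) tangent line v = 0, i.e. y = -1. Restricting the cubic part to that line (v = 0) leaves -2*u**3 ≠ 0, so f is not divisible by v and the branch is v² ≈ 2*u**3 to lowest order — this is a cusp.
Classification: cusp.


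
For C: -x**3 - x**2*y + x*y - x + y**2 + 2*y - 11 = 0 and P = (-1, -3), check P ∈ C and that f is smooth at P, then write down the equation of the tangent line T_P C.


Tangent line at P: -13*x - 6*y - 31 = 0.

Step 1: f(-1, -3) = 0, so P lies on C.
Step 2: partial derivatives
  f_x(x, y) = -3*x**2 - 2*x*y + y - 1, f_y(x, y) = -x**2 + x + 2*y + 2.
  f_x(P) = -13, f_y(P) = -6 (gradient nonzero, so P is smooth).
Step 3: tangent line at P: -13·(x − -1) + -6·(y − -3) = 0.
Expanding: -13*x - 6*y - 31 = 0.


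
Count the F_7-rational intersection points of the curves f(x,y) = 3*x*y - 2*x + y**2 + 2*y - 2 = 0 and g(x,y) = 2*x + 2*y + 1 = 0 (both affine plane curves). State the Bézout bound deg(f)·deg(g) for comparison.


Common zeros: {(5, 5)}; count = 1; Bézout bound = 2.

deg(f) = 2, deg(g) = 1, so Bézout bound = 2.
Scan x ∈ F_7. For each x, list the y ∈ F_7 with f(x, y) ≡ 0 and those with g(x, y) ≡ 0 (mod 7); the common zeros in that column are the intersection.
  x = 0: f ≡ 0 at y ∈ ∅; g ≡ 0 at y ∈ {3}; common: ∅.
  x = 1: f ≡ 0 at y ∈ ∅; g ≡ 0 at y ∈ {2}; common: ∅.
  x = 2: f ≡ 0 at y ∈ {2, 4}; g ≡ 0 at y ∈ {1}; common: ∅.
  x = 3: f ≡ 0 at y ∈ ∅; g ≡ 0 at y ∈ {0}; common: ∅.
  x = 4: f ≡ 0 at y ∈ ∅; g ≡ 0 at y ∈ {6}; common: ∅.
  x = 5: f ≡ 0 at y ∈ {5, 6}; g ≡ 0 at y ∈ {5}; common: {5}.
  x = 6: f ≡ 0 at y ∈ {0, 1}; g ≡ 0 at y ∈ {4}; common: ∅.
Collecting: common zeros = {(5, 5)}, so the count is 1.
Comparison with the Bézout bound: 1 ≤ 2 = deg(f)·deg(g), as expected for curves with no common component (the affine F_7-count falls short of the bound because intersections may lie at infinity, over extension fields, or carry multiplicity).


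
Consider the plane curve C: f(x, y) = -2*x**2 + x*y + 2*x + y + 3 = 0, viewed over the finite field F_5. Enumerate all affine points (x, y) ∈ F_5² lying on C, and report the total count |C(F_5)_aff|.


Affine F_5-points: {(0, 2), (1, 1), (2, 2), (3, 1)}; count = 4.

For each of the 25 pairs (x, y) ∈ F_5², evaluate f(x, y) mod 5. Record the zeros.
  x = 0: [0↦3, 1↦4, 2↦0, 3↦1, 4↦2]  zeros at y ∈ {2}
  x = 1: [0↦3, 1↦0, 2↦2, 3↦4, 4↦1]  zeros at y ∈ {1}
  x = 2: [0↦4, 1↦2, 2↦0, 3↦3, 4↦1]  zeros at y ∈ {2}
  x = 3: [0↦1, 1↦0, 2↦4, 3↦3, 4↦2]  zeros at y ∈ {1}
  x = 4: [0↦4, 1↦4, 2↦4, 3↦4, 4↦4]  zeros at y ∈ ∅
Collecting zeros: affine points = {(0, 2), (1, 1), (2, 2), (3, 1)}.
Total count |C(F_5)_aff| = 4.


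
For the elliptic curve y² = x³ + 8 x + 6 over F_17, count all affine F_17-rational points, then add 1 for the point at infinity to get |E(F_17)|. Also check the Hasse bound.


Affine points = {(1, 7), (1, 10), (2, 8), (2, 9), (4, 0), (5, 1), (5, 16), (6, 7), (6, 10), (8, 2), (8, 15), (9, 5), (9, 12), (10, 7), (10, 10), (15, 4), (15, 13)}; affine count = 17; |E(F_17)| = 18.

Discriminant check: Δ ∝ 4a³ + 27b² = 4·8³ + 27·6² = 4·512 + 27·36 ≡ 11 (mod 17). Nonzero ⇒ E is nonsingular.
For each x ∈ F_17, compute rhs = x³ + 8·x + 6 mod 17, then count y ∈ F_17 with y² ≡ rhs.
  x = 0: rhs = 6, matching y values: none (0 points).
  x = 1: rhs = 15, matching y values: 7, 10 (2 points).
  x = 2: rhs = 13, matching y values: 8, 9 (2 points).
  x = 3: rhs = 6, matching y values: none (0 points).
  x = 4: rhs = 0, matching y values: 0 (1 points).
  x = 5: rhs = 1, matching y values: 1, 16 (2 points).
  x = 6: rhs = 15, matching y values: 7, 10 (2 points).
  x = 7: rhs = 14, matching y values: none (0 points).
  x = 8: rhs = 4, matching y values: 2, 15 (2 points).
  x = 9: rhs = 8, matching y values: 5, 12 (2 points).
  x = 10: rhs = 15, matching y values: 7, 10 (2 points).
  x = 11: rhs = 14, matching y values: none (0 points).
  x = 12: rhs = 11, matching y values: none (0 points).
  x = 13: rhs = 12, matching y values: none (0 points).
  x = 14: rhs = 6, matching y values: none (0 points).
  x = 15: rhs = 16, matching y values: 4, 13 (2 points).
  x = 16: rhs = 14, matching y values: none (0 points).
Total affine count: 17.
Full point count |E(F_17)| = 17 + 1 = 18.
Hasse bound: |18 − (17+1)| = |0| = 0 ≤ 2√17 ≈ 8.2462 ✓.


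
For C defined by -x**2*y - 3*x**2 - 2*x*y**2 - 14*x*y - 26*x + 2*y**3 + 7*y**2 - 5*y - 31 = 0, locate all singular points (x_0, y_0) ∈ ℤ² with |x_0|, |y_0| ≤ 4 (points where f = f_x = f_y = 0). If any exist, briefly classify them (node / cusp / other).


Singular points: {(-3, -2)}; classification: node.

Compute partial derivatives:
  f_x = -2*x*y - 6*x - 2*y**2 - 14*y - 26.
  f_y = -x**2 - 4*x*y - 14*x + 6*y**2 + 14*y - 5.
Scan x_0 ∈ {−4, ..., 4}. For each x_0, f_y(x_0, y) is a polynomial in y; find its integer roots y ∈ {−4, ..., 4}, then test f_x and f at those candidates.
  x = -4: f_y(-4, y) = 6*y**2 + 30*y + 35; no integer root y with |y| ≤ 4.
  x = -3: f_y(-3, y) = 6*y**2 + 26*y + 28; vanishes at y ∈ {-2}. (-3, -2): f_x = 0, f = 0 — SINGULAR.
  x = -2: f_y(-2, y) = 6*y**2 + 22*y + 19; no integer root y with |y| ≤ 4.
  x = -1: f_y(-1, y) = 6*y**2 + 18*y + 8; no integer root y with |y| ≤ 4.
  x = 0: f_y(0, y) = 6*y**2 + 14*y - 5; no integer root y with |y| ≤ 4.
  x = 1: f_y(1, y) = 6*y**2 + 10*y - 20; no integer root y with |y| ≤ 4.
  x = 2: f_y(2, y) = 6*y**2 + 6*y - 37; no integer root y with |y| ≤ 4.
  x = 3: f_y(3, y) = 6*y**2 + 2*y - 56; no integer root y with |y| ≤ 4.
  x = 4: f_y(4, y) = 6*y**2 - 2*y - 77; no integer root y with |y| ≤ 4.
Only singular point on the grid: (-3, -2).
Classify: substitute x = -3 + u, y = -2 + v and expand: f = -u**2*v - u**2 - 2*u*v**2 + 2*v**3 + v**2.
No constant or linear terms (consistent with a singular point). Quadratic part: -u**2 + v**2. Cubic part: -u**2*v - 2*u*v**2 + 2*v**3.
The quadratic part v**2 - u**2 = (v − u)(v + u) splits into two distinct linear factors, so there are two distinct tangent lines y − -2 = ±(x − -3) — this is a node (ordinary double point).
Classification: node.


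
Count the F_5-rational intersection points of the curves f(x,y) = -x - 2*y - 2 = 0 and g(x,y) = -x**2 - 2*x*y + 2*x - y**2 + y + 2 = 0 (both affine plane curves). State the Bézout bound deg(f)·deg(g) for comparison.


Common zeros: {(0, 4)}; count = 1; Bézout bound = 2.

deg(f) = 1, deg(g) = 2, so Bézout bound = 2.
Scan x ∈ F_5. For each x, list the y ∈ F_5 with f(x, y) ≡ 0 and those with g(x, y) ≡ 0 (mod 5); the common zeros in that column are the intersection.
  x = 0: f ≡ 0 at y ∈ {4}; g ≡ 0 at y ∈ {2, 4}; common: {4}.
  x = 1: f ≡ 0 at y ∈ {1}; g ≡ 0 at y ∈ ∅; common: ∅.
  x = 2: f ≡ 0 at y ∈ {3}; g ≡ 0 at y ∈ ∅; common: ∅.
  x = 3: f ≡ 0 at y ∈ {0}; g ≡ 0 at y ∈ {2, 3}; common: ∅.
  x = 4: f ≡ 0 at y ∈ {2}; g ≡ 0 at y ∈ {4}; common: ∅.
Collecting: common zeros = {(0, 4)}, so the count is 1.
Comparison with the Bézout bound: 1 ≤ 2 = deg(f)·deg(g), as expected for curves with no common component (the affine F_5-count falls short of the bound because intersections may lie at infinity, over extension fields, or carry multiplicity).


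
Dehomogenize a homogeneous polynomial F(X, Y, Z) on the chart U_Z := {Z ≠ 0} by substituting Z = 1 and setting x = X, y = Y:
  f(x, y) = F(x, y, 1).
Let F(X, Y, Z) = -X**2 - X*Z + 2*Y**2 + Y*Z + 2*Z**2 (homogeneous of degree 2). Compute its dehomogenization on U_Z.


f(x, y) = -x**2 - x + 2*y**2 + y + 2

On U_Z we set Z = 1. Each monomial c·X^i·Y^j·Z^k in F becomes c·x^i·y^j·1^k = c·x^i·y^j.
Substituting Z = 1: F(X, Y, 1) = -x**2 - x + 2*y**2 + y + 2.
Note: deg(f) ≤ deg(F) = 2; strict inequality happens when F is divisible by Z (lost terms).


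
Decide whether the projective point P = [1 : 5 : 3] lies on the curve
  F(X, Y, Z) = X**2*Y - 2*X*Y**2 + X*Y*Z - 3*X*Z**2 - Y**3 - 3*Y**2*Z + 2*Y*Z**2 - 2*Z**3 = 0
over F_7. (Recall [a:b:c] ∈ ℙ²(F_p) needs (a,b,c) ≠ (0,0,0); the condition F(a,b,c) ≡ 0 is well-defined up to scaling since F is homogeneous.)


F(1,5,3) ≡ 0 (mod 7); P is on the curve.

Evaluate F(1, 5, 3) term-by-term (mod 7).
  X**2*Y ↦ 1·1·5·1 = 5
  -2*X*Y**2 ↦ -2·1·25·1 = -50
  X*Y*Z ↦ 1·1·5·3 = 15
  -3*X*Z**2 ↦ -3·1·1·9 = -27
  -Y**3 ↦ -1·1·125·1 = -125
  -3*Y**2*Z ↦ -3·1·25·3 = -225
  2*Y*Z**2 ↦ 2·1·5·9 = 90
  -2*Z**3 ↦ -2·1·1·27 = -54
Sum: F(1, 5, 3) = (5) + (-50) + (15) + (-27) + (-125) + (-225) + (90) + (-54) = -371.
Reducing mod 7: -371 ≡ 0 (mod 7).
Since F(a, b, c) ≡ 0 (mod 7), P lies on the curve.


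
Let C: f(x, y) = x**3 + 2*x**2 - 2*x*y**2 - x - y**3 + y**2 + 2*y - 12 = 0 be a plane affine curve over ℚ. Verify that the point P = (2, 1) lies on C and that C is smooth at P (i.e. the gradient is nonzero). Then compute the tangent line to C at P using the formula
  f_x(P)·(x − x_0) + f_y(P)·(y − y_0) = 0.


Tangent line at P: 17*x - 7*y - 27 = 0.

Step 1: f(2, 1) = 0, so P lies on C.
Step 2: partial derivatives
  f_x(x, y) = 3*x**2 + 4*x - 2*y**2 - 1, f_y(x, y) = -4*x*y - 3*y**2 + 2*y + 2.
  f_x(P) = 17, f_y(P) = -7 (gradient nonzero, so P is smooth).
Step 3: tangent line at P: 17·(x − 2) + -7·(y − 1) = 0.
Expanding: 17*x - 7*y - 27 = 0.


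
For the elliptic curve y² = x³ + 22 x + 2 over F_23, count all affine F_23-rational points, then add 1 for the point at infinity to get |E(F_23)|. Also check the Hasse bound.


Affine points = {(0, 5), (0, 18), (1, 5), (1, 18), (2, 10), (2, 13), (3, 7), (3, 16), (4, 4), (4, 19), (7, 4), (7, 19), (8, 0), (9, 3), (9, 20), (10, 7), (10, 16), (12, 4), (12, 19), (13, 1), (13, 22), (14, 8), (14, 15), (15, 2), (15, 21), (20, 1), (20, 22), (22, 5), (22, 18)}; affine count = 29; |E(F_23)| = 30.

Discriminant check: Δ ∝ 4a³ + 27b² = 4·22³ + 27·2² = 4·10648 + 27·4 ≡ 12 (mod 23). Nonzero ⇒ E is nonsingular.
For each x ∈ F_23, compute rhs = x³ + 22·x + 2 mod 23, then count y ∈ F_23 with y² ≡ rhs.
  x = 0: rhs = 2, matching y values: 5, 18 (2 points).
  x = 1: rhs = 2, matching y values: 5, 18 (2 points).
  x = 2: rhs = 8, matching y values: 10, 13 (2 points).
  x = 3: rhs = 3, matching y values: 7, 16 (2 points).
  x = 4: rhs = 16, matching y values: 4, 19 (2 points).
  x = 5: rhs = 7, matching y values: none (0 points).
  x = 6: rhs = 5, matching y values: none (0 points).
  x = 7: rhs = 16, matching y values: 4, 19 (2 points).
  x = 8: rhs = 0, matching y values: 0 (1 points).
  x = 9: rhs = 9, matching y values: 3, 20 (2 points).
  x = 10: rhs = 3, matching y values: 7, 16 (2 points).
  x = 11: rhs = 11, matching y values: none (0 points).
  x = 12: rhs = 16, matching y values: 4, 19 (2 points).
  x = 13: rhs = 1, matching y values: 1, 22 (2 points).
  x = 14: rhs = 18, matching y values: 8, 15 (2 points).
  x = 15: rhs = 4, matching y values: 2, 21 (2 points).
  x = 16: rhs = 11, matching y values: none (0 points).
  x = 17: rhs = 22, matching y values: none (0 points).
  x = 18: rhs = 20, matching y values: none (0 points).
  x = 19: rhs = 11, matching y values: none (0 points).
  x = 20: rhs = 1, matching y values: 1, 22 (2 points).
  x = 21: rhs = 19, matching y values: none (0 points).
  x = 22: rhs = 2, matching y values: 5, 18 (2 points).
Total affine count: 29.
Full point count |E(F_23)| = 29 + 1 = 30.
Hasse bound: |30 − (23+1)| = |6| = 6 ≤ 2√23 ≈ 9.5917 ✓.


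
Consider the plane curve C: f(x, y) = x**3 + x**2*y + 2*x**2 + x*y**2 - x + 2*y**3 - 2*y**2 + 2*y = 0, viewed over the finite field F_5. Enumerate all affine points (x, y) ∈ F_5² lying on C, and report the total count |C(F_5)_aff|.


Affine F_5-points: {(0, 0), (1, 2), (3, 4)}; count = 3.

For each of the 25 pairs (x, y) ∈ F_5², evaluate f(x, y) mod 5. Record the zeros.
  x = 0: [0↦0, 1↦2, 2↦2, 3↦2, 4↦4]  zeros at y ∈ {0}
  x = 1: [0↦2, 1↦1, 2↦0, 3↦1, 4↦1]  zeros at y ∈ {2}
  x = 2: [0↦4, 1↦2, 2↦2, 3↦1, 4↦1]  zeros at y ∈ ∅
  x = 3: [0↦2, 1↦1, 2↦4, 3↦3, 4↦0]  zeros at y ∈ {4}
  x = 4: [0↦2, 1↦4, 2↦2, 3↦3, 4↦4]  zeros at y ∈ ∅
Collecting zeros: affine points = {(0, 0), (1, 2), (3, 4)}.
Total count |C(F_5)_aff| = 3.


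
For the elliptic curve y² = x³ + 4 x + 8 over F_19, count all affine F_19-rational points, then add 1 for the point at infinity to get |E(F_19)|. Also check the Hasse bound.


Affine points = {(2, 9), (2, 10), (3, 3), (3, 16), (5, 1), (5, 18), (6, 1), (6, 18), (8, 1), (8, 18), (12, 6), (12, 13), (15, 2), (15, 17), (16, 8), (16, 11), (17, 7), (17, 12)}; affine count = 18; |E(F_19)| = 19.

Discriminant check: Δ ∝ 4a³ + 27b² = 4·4³ + 27·8² = 4·64 + 27·64 ≡ 8 (mod 19). Nonzero ⇒ E is nonsingular.
For each x ∈ F_19, compute rhs = x³ + 4·x + 8 mod 19, then count y ∈ F_19 with y² ≡ rhs.
  x = 0: rhs = 8, matching y values: none (0 points).
  x = 1: rhs = 13, matching y values: none (0 points).
  x = 2: rhs = 5, matching y values: 9, 10 (2 points).
  x = 3: rhs = 9, matching y values: 3, 16 (2 points).
  x = 4: rhs = 12, matching y values: none (0 points).
  x = 5: rhs = 1, matching y values: 1, 18 (2 points).
  x = 6: rhs = 1, matching y values: 1, 18 (2 points).
  x = 7: rhs = 18, matching y values: none (0 points).
  x = 8: rhs = 1, matching y values: 1, 18 (2 points).
  x = 9: rhs = 13, matching y values: none (0 points).
  x = 10: rhs = 3, matching y values: none (0 points).
  x = 11: rhs = 15, matching y values: none (0 points).
  x = 12: rhs = 17, matching y values: 6, 13 (2 points).
  x = 13: rhs = 15, matching y values: none (0 points).
  x = 14: rhs = 15, matching y values: none (0 points).
  x = 15: rhs = 4, matching y values: 2, 17 (2 points).
  x = 16: rhs = 7, matching y values: 8, 11 (2 points).
  x = 17: rhs = 11, matching y values: 7, 12 (2 points).
  x = 18: rhs = 3, matching y values: none (0 points).
Total affine count: 18.
Full point count |E(F_19)| = 18 + 1 = 19.
Hasse bound: |19 − (19+1)| = |-1| = 1 ≤ 2√19 ≈ 8.7178 ✓.


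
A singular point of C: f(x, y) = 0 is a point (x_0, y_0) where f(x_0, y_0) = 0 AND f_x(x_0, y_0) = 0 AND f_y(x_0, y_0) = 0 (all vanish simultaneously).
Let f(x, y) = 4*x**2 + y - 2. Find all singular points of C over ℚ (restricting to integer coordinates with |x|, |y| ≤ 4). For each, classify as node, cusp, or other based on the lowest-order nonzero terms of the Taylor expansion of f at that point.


No singular points in the scanned grid; C is smooth there.

Compute partial derivatives:
  f_x = 8*x.
  f_y = 1.
f_y = 1 is a nonzero constant, so f_y never vanishes: no point (x, y) can satisfy f = f_x = f_y = 0. In particular no (x, y) ∈ {−4, ..., 4}² is singular; the curve is smooth.


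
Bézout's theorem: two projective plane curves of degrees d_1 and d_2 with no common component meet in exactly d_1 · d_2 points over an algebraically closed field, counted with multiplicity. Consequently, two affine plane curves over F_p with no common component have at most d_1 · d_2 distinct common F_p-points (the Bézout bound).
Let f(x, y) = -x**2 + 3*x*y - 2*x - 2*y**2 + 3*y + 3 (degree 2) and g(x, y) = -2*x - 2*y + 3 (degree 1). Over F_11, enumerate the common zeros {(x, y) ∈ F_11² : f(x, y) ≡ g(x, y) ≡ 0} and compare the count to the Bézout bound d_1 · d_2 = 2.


Common zeros: ∅; count = 0; Bézout bound = 2.

deg(f) = 2, deg(g) = 1, so Bézout bound = 2.
Scan x ∈ F_11. For each x, list the y ∈ F_11 with f(x, y) ≡ 0 and those with g(x, y) ≡ 0 (mod 11); the common zeros in that column are the intersection.
  x = 0: f ≡ 0 at y ∈ {9}; g ≡ 0 at y ∈ {7}; common: ∅.
  x = 1: f ≡ 0 at y ∈ {0, 3}; g ≡ 0 at y ∈ {6}; common: ∅.
  x = 2: f ≡ 0 at y ∈ ∅; g ≡ 0 at y ∈ {5}; common: ∅.
  x = 3: f ≡ 0 at y ∈ {8, 9}; g ≡ 0 at y ∈ {4}; common: ∅.
  x = 4: f ≡ 0 at y ∈ ∅; g ≡ 0 at y ∈ {3}; common: ∅.
  x = 5: f ≡ 0 at y ∈ ∅; g ≡ 0 at y ∈ {2}; common: ∅.
  x = 6: f ≡ 0 at y ∈ {2, 3}; g ≡ 0 at y ∈ {1}; common: ∅.
  x = 7: f ≡ 0 at y ∈ ∅; g ≡ 0 at y ∈ {0}; common: ∅.
  x = 8: f ≡ 0 at y ∈ {0, 8}; g ≡ 0 at y ∈ {10}; common: ∅.
  x = 9: f ≡ 0 at y ∈ {2}; g ≡ 0 at y ∈ {9}; common: ∅.
  x = 10: f ≡ 0 at y ∈ ∅; g ≡ 0 at y ∈ {8}; common: ∅.
Collecting: common zeros = ∅, so the count is 0.
Comparison with the Bézout bound: 0 ≤ 2 = deg(f)·deg(g), as expected for curves with no common component (the affine F_11-count falls short of the bound because intersections may lie at infinity, over extension fields, or carry multiplicity).


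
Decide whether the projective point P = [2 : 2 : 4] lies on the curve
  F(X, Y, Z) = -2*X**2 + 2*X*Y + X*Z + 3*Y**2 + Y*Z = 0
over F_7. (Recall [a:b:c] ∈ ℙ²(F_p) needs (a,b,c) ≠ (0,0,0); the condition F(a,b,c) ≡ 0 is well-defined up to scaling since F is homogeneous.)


F(2,2,4) ≡ 0 (mod 7); P is on the curve.

Evaluate F(2, 2, 4) term-by-term (mod 7).
  -2*X**2 ↦ -2·4·1·1 = -8
  2*X*Y ↦ 2·2·2·1 = 8
  X*Z ↦ 1·2·1·4 = 8
  3*Y**2 ↦ 3·1·4·1 = 12
  Y*Z ↦ 1·1·2·4 = 8
Sum: F(2, 2, 4) = (-8) + (8) + (8) + (12) + (8) = 28.
Reducing mod 7: 28 ≡ 0 (mod 7).
Since F(a, b, c) ≡ 0 (mod 7), P lies on the curve.


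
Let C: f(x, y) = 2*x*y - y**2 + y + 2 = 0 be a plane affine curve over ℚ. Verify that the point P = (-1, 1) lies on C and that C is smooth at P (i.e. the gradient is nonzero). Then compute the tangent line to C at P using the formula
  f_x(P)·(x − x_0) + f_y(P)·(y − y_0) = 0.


Tangent line at P: 2*x - 3*y + 5 = 0.

Step 1: f(-1, 1) = 0, so P lies on C.
Step 2: partial derivatives
  f_x(x, y) = 2*y, f_y(x, y) = 2*x - 2*y + 1.
  f_x(P) = 2, f_y(P) = -3 (gradient nonzero, so P is smooth).
Step 3: tangent line at P: 2·(x − -1) + -3·(y − 1) = 0.
Expanding: 2*x - 3*y + 5 = 0.


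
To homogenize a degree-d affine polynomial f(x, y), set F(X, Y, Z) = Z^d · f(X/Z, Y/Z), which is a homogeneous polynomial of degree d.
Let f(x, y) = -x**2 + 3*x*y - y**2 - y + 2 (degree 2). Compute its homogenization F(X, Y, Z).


F(X, Y, Z) = -X**2 + 3*X*Y - Y**2 - Y*Z + 2*Z**2

deg(f) = 2.
Substitute x = X/Z, y = Y/Z into f, then multiply by Z^2.
  monomial -1·x^2·y^0 ↦ -1·X^2·Y^0·Z^0.
  monomial 3·x^1·y^1 ↦ 3·X^1·Y^1·Z^0.
  monomial -1·x^0·y^2 ↦ -1·X^0·Y^2·Z^0.
  monomial -1·x^0·y^1 ↦ -1·X^0·Y^1·Z^1.
  monomial 2·x^0·y^0 ↦ 2·X^0·Y^0·Z^2.
Collecting: F(X, Y, Z) = -X**2 + 3*X*Y - Y**2 - Y*Z + 2*Z**2.


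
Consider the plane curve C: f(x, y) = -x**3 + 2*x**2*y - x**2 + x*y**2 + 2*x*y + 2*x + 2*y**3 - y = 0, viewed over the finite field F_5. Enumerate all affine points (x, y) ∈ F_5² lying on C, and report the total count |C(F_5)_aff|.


Affine F_5-points: {(0, 0), (1, 0), (3, 0), (3, 3), (4, 3)}; count = 5.

For each of the 25 pairs (x, y) ∈ F_5², evaluate f(x, y) mod 5. Record the zeros.
  x = 0: [0↦0, 1↦1, 2↦4, 3↦1, 4↦4]  zeros at y ∈ {0}
  x = 1: [0↦0, 1↦1, 2↦1, 3↦2, 4↦1]  zeros at y ∈ {0}
  x = 2: [0↦2, 1↦2, 2↦3, 3↦2, 4↦1]  zeros at y ∈ ∅
  x = 3: [0↦0, 1↦3, 2↦4, 3↦0, 4↦3]  zeros at y ∈ {0, 3}
  x = 4: [0↦3, 1↦3, 2↦3, 3↦0, 4↦1]  zeros at y ∈ {3}
Collecting zeros: affine points = {(0, 0), (1, 0), (3, 0), (3, 3), (4, 3)}.
Total count |C(F_5)_aff| = 5.


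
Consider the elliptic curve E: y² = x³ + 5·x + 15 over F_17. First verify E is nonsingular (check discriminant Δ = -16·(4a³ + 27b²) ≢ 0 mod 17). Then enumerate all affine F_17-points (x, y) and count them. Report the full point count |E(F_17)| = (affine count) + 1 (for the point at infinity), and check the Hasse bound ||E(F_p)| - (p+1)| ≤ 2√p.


Affine points = {(0, 7), (0, 10), (1, 2), (1, 15), (2, 4), (2, 13), (7, 6), (7, 11), (12, 1), (12, 16), (13, 4), (13, 13), (16, 3), (16, 14)}; affine count = 14; |E(F_17)| = 15.

Discriminant check: Δ ∝ 4a³ + 27b² = 4·5³ + 27·15² = 4·125 + 27·225 ≡ 13 (mod 17). Nonzero ⇒ E is nonsingular.
For each x ∈ F_17, compute rhs = x³ + 5·x + 15 mod 17, then count y ∈ F_17 with y² ≡ rhs.
  x = 0: rhs = 15, matching y values: 7, 10 (2 points).
  x = 1: rhs = 4, matching y values: 2, 15 (2 points).
  x = 2: rhs = 16, matching y values: 4, 13 (2 points).
  x = 3: rhs = 6, matching y values: none (0 points).
  x = 4: rhs = 14, matching y values: none (0 points).
  x = 5: rhs = 12, matching y values: none (0 points).
  x = 6: rhs = 6, matching y values: none (0 points).
  x = 7: rhs = 2, matching y values: 6, 11 (2 points).
  x = 8: rhs = 6, matching y values: none (0 points).
  x = 9: rhs = 7, matching y values: none (0 points).
  x = 10: rhs = 11, matching y values: none (0 points).
  x = 11: rhs = 7, matching y values: none (0 points).
  x = 12: rhs = 1, matching y values: 1, 16 (2 points).
  x = 13: rhs = 16, matching y values: 4, 13 (2 points).
  x = 14: rhs = 7, matching y values: none (0 points).
  x = 15: rhs = 14, matching y values: none (0 points).
  x = 16: rhs = 9, matching y values: 3, 14 (2 points).
Total affine count: 14.
Full point count |E(F_17)| = 14 + 1 = 15.
Hasse bound: |15 − (17+1)| = |-3| = 3 ≤ 2√17 ≈ 8.2462 ✓.


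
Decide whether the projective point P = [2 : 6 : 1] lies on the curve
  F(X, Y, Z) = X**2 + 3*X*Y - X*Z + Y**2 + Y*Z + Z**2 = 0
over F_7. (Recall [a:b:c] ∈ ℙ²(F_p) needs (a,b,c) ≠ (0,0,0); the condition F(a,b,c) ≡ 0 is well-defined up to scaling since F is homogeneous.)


F(2,6,1) ≡ 4 (mod 7); P is NOT on the curve.

Evaluate F(2, 6, 1) term-by-term (mod 7).
  X**2 ↦ 1·4·1·1 = 4
  3*X*Y ↦ 3·2·6·1 = 36
  -X*Z ↦ -1·2·1·1 = -2
  Y**2 ↦ 1·1·36·1 = 36
  Y*Z ↦ 1·1·6·1 = 6
  Z**2 ↦ 1·1·1·1 = 1
Sum: F(2, 6, 1) = (4) + (36) + (-2) + (36) + (6) + (1) = 81.
Reducing mod 7: 81 ≡ 4 (mod 7).
Since F(a, b, c) ≡ 4 ≠ 0 (mod 7), P does NOT lie on the curve.


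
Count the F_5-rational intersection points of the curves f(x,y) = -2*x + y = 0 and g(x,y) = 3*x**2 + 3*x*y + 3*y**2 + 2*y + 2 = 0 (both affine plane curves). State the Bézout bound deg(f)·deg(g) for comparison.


Common zeros: ∅; count = 0; Bézout bound = 2.

deg(f) = 1, deg(g) = 2, so Bézout bound = 2.
Scan x ∈ F_5. For each x, list the y ∈ F_5 with f(x, y) ≡ 0 and those with g(x, y) ≡ 0 (mod 5); the common zeros in that column are the intersection.
  x = 0: f ≡ 0 at y ∈ {0}; g ≡ 0 at y ∈ {3}; common: ∅.
  x = 1: f ≡ 0 at y ∈ {2}; g ≡ 0 at y ∈ {0}; common: ∅.
  x = 2: f ≡ 0 at y ∈ {4}; g ≡ 0 at y ∈ {1, 3}; common: ∅.
  x = 3: f ≡ 0 at y ∈ {1}; g ≡ 0 at y ∈ ∅; common: ∅.
  x = 4: f ≡ 0 at y ∈ {3}; g ≡ 0 at y ∈ {0, 2}; common: ∅.
Collecting: common zeros = ∅, so the count is 0.
Comparison with the Bézout bound: 0 ≤ 2 = deg(f)·deg(g), as expected for curves with no common component (the affine F_5-count falls short of the bound because intersections may lie at infinity, over extension fields, or carry multiplicity).


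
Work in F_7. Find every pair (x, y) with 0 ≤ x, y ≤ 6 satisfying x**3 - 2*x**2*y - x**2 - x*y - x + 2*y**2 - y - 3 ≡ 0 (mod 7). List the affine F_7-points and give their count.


Affine F_7-points: {(0, 5), (0, 6), (6, 2), (6, 6)}; count = 4.

For each of the 49 pairs (x, y) ∈ F_7², evaluate f(x, y) mod 7. Record the zeros.
  x = 0: [0↦4, 1↦5, 2↦3, 3↦5, 4↦4, 5↦0, 6↦0]  zeros at y ∈ {5, 6}
  x = 1: [0↦3, 1↦1, 2↦3, 3↦2, 4↦5, 5↦5, 6↦2]  zeros at y ∈ ∅
  x = 2: [0↦6, 1↦4, 2↦6, 3↦5, 4↦1, 5↦1, 6↦5]  zeros at y ∈ ∅
  x = 3: [0↦5, 1↦6, 2↦4, 3↦6, 4↦5, 5↦1, 6↦1]  zeros at y ∈ ∅
  x = 4: [0↦6, 1↦6, 2↦3, 3↦4, 4↦2, 5↦4, 6↦3]  zeros at y ∈ ∅
  x = 5: [0↦1, 1↦3, 2↦2, 3↦5, 4↦5, 5↦2, 6↦3]  zeros at y ∈ ∅
  x = 6: [0↦3, 1↦3, 2↦0, 3↦1, 4↦6, 5↦1, 6↦0]  zeros at y ∈ {2, 6}
Collecting zeros: affine points = {(0, 5), (0, 6), (6, 2), (6, 6)}.
Total count |C(F_7)_aff| = 4.


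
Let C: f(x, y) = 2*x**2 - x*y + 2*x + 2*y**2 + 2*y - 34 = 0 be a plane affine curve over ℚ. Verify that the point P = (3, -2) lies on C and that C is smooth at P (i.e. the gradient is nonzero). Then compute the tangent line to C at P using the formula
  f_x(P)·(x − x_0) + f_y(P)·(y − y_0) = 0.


Tangent line at P: 16*x - 9*y - 66 = 0.

Step 1: f(3, -2) = 0, so P lies on C.
Step 2: partial derivatives
  f_x(x, y) = 4*x - y + 2, f_y(x, y) = -x + 4*y + 2.
  f_x(P) = 16, f_y(P) = -9 (gradient nonzero, so P is smooth).
Step 3: tangent line at P: 16·(x − 3) + -9·(y − -2) = 0.
Expanding: 16*x - 9*y - 66 = 0.


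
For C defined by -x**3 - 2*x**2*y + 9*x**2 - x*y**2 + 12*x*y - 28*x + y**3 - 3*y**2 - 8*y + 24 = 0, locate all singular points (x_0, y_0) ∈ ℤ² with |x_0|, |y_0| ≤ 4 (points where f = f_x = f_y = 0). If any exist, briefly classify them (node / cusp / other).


Singular points: {(2, 2)}; classification: node.

Compute partial derivatives:
  f_x = -3*x**2 - 4*x*y + 18*x - y**2 + 12*y - 28.
  f_y = -2*x**2 - 2*x*y + 12*x + 3*y**2 - 6*y - 8.
Scan x_0 ∈ {−4, ..., 4}. For each x_0, f_y(x_0, y) is a polynomial in y; find its integer roots y ∈ {−4, ..., 4}, then test f_x and f at those candidates.
  x = -4: f_y(-4, y) = 3*y**2 + 2*y - 88; no integer root y with |y| ≤ 4.
  x = -3: f_y(-3, y) = 3*y**2 - 62; no integer root y with |y| ≤ 4.
  x = -2: f_y(-2, y) = 3*y**2 - 2*y - 40; vanishes at y ∈ {4}. (-2, 4): f_x = -12 ≠ 0.
  x = -1: f_y(-1, y) = 3*y**2 - 4*y - 22; no integer root y with |y| ≤ 4.
  x = 0: f_y(0, y) = 3*y**2 - 6*y - 8; no integer root y with |y| ≤ 4.
  x = 1: f_y(1, y) = 3*y**2 - 8*y + 2; no integer root y with |y| ≤ 4.
  x = 2: f_y(2, y) = 3*y**2 - 10*y + 8; vanishes at y ∈ {2}. (2, 2): f_x = 0, f = 0 — SINGULAR.
  x = 3: f_y(3, y) = 3*y**2 - 12*y + 10; no integer root y with |y| ≤ 4.
  x = 4: f_y(4, y) = 3*y**2 - 14*y + 8; vanishes at y ∈ {4}. (4, 4): f_x = -36 ≠ 0.
Only singular point on the grid: (2, 2).
Classify: substitute x = 2 + u, y = 2 + v and expand: f = -u**3 - 2*u**2*v - u**2 - u*v**2 + v**3 + v**2.
No constant or linear terms (consistent with a singular point). Quadratic part: -u**2 + v**2. Cubic part: -u**3 - 2*u**2*v - u*v**2 + v**3.
The quadratic part v**2 - u**2 = (v − u)(v + u) splits into two distinct linear factors, so there are two distinct tangent lines y − 2 = ±(x − 2) — this is a node (ordinary double point).
Classification: node.


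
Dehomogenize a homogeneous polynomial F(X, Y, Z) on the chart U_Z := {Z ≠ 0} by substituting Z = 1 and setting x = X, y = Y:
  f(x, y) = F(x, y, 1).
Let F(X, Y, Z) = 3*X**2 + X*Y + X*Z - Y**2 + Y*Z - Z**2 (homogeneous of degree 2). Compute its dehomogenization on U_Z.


f(x, y) = 3*x**2 + x*y + x - y**2 + y - 1

On U_Z we set Z = 1. Each monomial c·X^i·Y^j·Z^k in F becomes c·x^i·y^j·1^k = c·x^i·y^j.
Substituting Z = 1: F(X, Y, 1) = 3*x**2 + x*y + x - y**2 + y - 1.
Note: deg(f) ≤ deg(F) = 2; strict inequality happens when F is divisible by Z (lost terms).


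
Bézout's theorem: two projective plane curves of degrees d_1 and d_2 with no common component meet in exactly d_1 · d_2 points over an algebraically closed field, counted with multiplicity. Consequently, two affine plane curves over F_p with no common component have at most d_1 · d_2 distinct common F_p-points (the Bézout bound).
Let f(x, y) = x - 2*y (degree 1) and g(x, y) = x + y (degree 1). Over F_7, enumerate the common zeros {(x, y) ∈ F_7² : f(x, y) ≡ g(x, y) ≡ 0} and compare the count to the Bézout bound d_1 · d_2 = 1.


Common zeros: {(0, 0)}; count = 1; Bézout bound = 1.

deg(f) = 1, deg(g) = 1, so Bézout bound = 1.
Scan x ∈ F_7. For each x, list the y ∈ F_7 with f(x, y) ≡ 0 and those with g(x, y) ≡ 0 (mod 7); the common zeros in that column are the intersection.
  x = 0: f ≡ 0 at y ∈ {0}; g ≡ 0 at y ∈ {0}; common: {0}.
  x = 1: f ≡ 0 at y ∈ {4}; g ≡ 0 at y ∈ {6}; common: ∅.
  x = 2: f ≡ 0 at y ∈ {1}; g ≡ 0 at y ∈ {5}; common: ∅.
  x = 3: f ≡ 0 at y ∈ {5}; g ≡ 0 at y ∈ {4}; common: ∅.
  x = 4: f ≡ 0 at y ∈ {2}; g ≡ 0 at y ∈ {3}; common: ∅.
  x = 5: f ≡ 0 at y ∈ {6}; g ≡ 0 at y ∈ {2}; common: ∅.
  x = 6: f ≡ 0 at y ∈ {3}; g ≡ 0 at y ∈ {1}; common: ∅.
Collecting: common zeros = {(0, 0)}, so the count is 1.
Comparison with the Bézout bound: 1 ≤ 1 = deg(f)·deg(g), as expected for curves with no common component (the bound is attained).


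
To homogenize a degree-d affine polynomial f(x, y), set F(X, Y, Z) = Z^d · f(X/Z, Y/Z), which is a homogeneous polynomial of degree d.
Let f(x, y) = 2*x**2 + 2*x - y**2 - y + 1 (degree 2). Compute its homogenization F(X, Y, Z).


F(X, Y, Z) = 2*X**2 + 2*X*Z - Y**2 - Y*Z + Z**2

deg(f) = 2.
Substitute x = X/Z, y = Y/Z into f, then multiply by Z^2.
  monomial 2·x^2·y^0 ↦ 2·X^2·Y^0·Z^0.
  monomial 2·x^1·y^0 ↦ 2·X^1·Y^0·Z^1.
  monomial -1·x^0·y^2 ↦ -1·X^0·Y^2·Z^0.
  monomial -1·x^0·y^1 ↦ -1·X^0·Y^1·Z^1.
  monomial 1·x^0·y^0 ↦ 1·X^0·Y^0·Z^2.
Collecting: F(X, Y, Z) = 2*X**2 + 2*X*Z - Y**2 - Y*Z + Z**2.


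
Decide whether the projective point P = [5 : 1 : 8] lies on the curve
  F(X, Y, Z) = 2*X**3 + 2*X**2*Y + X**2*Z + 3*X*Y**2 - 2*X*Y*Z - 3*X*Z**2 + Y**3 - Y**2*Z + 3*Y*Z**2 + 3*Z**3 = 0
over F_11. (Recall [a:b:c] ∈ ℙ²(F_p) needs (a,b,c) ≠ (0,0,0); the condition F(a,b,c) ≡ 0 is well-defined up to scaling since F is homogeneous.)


F(5,1,8) ≡ 8 (mod 11); P is NOT on the curve.

Evaluate F(5, 1, 8) term-by-term (mod 11).
  2*X**3 ↦ 2·125·1·1 = 250
  2*X**2*Y ↦ 2·25·1·1 = 50
  X**2*Z ↦ 1·25·1·8 = 200
  3*X*Y**2 ↦ 3·5·1·1 = 15
  -2*X*Y*Z ↦ -2·5·1·8 = -80
  -3*X*Z**2 ↦ -3·5·1·64 = -960
  Y**3 ↦ 1·1·1·1 = 1
  -Y**2*Z ↦ -1·1·1·8 = -8
  3*Y*Z**2 ↦ 3·1·1·64 = 192
  3*Z**3 ↦ 3·1·1·512 = 1536
Sum: F(5, 1, 8) = (250) + (50) + (200) + (15) + (-80) + (-960) + (1) + (-8) + (192) + (1536) = 1196.
Reducing mod 11: 1196 ≡ 8 (mod 11).
Since F(a, b, c) ≡ 8 ≠ 0 (mod 11), P does NOT lie on the curve.


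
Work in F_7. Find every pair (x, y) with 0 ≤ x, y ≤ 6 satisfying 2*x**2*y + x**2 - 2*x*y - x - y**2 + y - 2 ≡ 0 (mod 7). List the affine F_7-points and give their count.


Affine F_7-points: {(0, 4), (1, 4), (2, 0), (2, 5), (4, 2), (6, 0), (6, 5)}; count = 7.

For each of the 49 pairs (x, y) ∈ F_7², evaluate f(x, y) mod 7. Record the zeros.
  x = 0: [0↦5, 1↦5, 2↦3, 3↦6, 4↦0, 5↦6, 6↦3]  zeros at y ∈ {4}
  x = 1: [0↦5, 1↦5, 2↦3, 3↦6, 4↦0, 5↦6, 6↦3]  zeros at y ∈ {4}
  x = 2: [0↦0, 1↦4, 2↦6, 3↦6, 4↦4, 5↦0, 6↦1]  zeros at y ∈ {0, 5}
  x = 3: [0↦4, 1↦2, 2↦5, 3↦6, 4↦5, 5↦2, 6↦4]  zeros at y ∈ ∅
  x = 4: [0↦3, 1↦6, 2↦0, 3↦6, 4↦3, 5↦5, 6↦5]  zeros at y ∈ {2}
  x = 5: [0↦4, 1↦2, 2↦5, 3↦6, 4↦5, 5↦2, 6↦4]  zeros at y ∈ ∅
  x = 6: [0↦0, 1↦4, 2↦6, 3↦6, 4↦4, 5↦0, 6↦1]  zeros at y ∈ {0, 5}
Collecting zeros: affine points = {(0, 4), (1, 4), (2, 0), (2, 5), (4, 2), (6, 0), (6, 5)}.
Total count |C(F_7)_aff| = 7.


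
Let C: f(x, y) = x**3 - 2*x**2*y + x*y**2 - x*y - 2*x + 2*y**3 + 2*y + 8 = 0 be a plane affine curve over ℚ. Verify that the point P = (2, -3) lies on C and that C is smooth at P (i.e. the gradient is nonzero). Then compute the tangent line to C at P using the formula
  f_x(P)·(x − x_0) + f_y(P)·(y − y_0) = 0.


Tangent line at P: 46*x + 34*y + 10 = 0.

Step 1: f(2, -3) = 0, so P lies on C.
Step 2: partial derivatives
  f_x(x, y) = 3*x**2 - 4*x*y + y**2 - y - 2, f_y(x, y) = -2*x**2 + 2*x*y - x + 6*y**2 + 2.
  f_x(P) = 46, f_y(P) = 34 (gradient nonzero, so P is smooth).
Step 3: tangent line at P: 46·(x − 2) + 34·(y − -3) = 0.
Expanding: 46*x + 34*y + 10 = 0.
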